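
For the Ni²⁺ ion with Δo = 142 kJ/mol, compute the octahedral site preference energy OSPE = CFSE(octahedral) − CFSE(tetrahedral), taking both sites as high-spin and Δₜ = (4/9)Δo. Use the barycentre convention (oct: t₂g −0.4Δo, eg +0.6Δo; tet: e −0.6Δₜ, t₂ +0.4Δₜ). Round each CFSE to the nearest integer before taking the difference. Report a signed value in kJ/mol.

Ni is in group 10, so Ni²⁺ is d⁸ (10 − 2 = 8).
Octahedral (high-spin): t₂g⁶ eg², CFSE = 6(−0.4) + 2(+0.6) = -1.2Δo = -1.2 × 142 = -170 kJ/mol.
Tetrahedral: e⁴ t₂⁴, CFSE = 4(−0.6) + 4(+0.4) = -0.8Δₜ = -0.8 × (4/9) × 142 = -50 kJ/mol.
OSPE = -170 − (-50) = -120 kJ/mol.

-120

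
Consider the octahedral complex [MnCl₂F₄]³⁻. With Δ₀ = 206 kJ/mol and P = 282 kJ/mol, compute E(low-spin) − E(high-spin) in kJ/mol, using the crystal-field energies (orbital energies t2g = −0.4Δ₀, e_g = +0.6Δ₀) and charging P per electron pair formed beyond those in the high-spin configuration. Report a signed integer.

76

Ligand charges: 2×(-1) from Cl⁻ and 4×(-1) from F⁻ sum to -6; with overall charge -3, Mn is +3.
Group 7 minus oxidation state +3 gives a d⁴ configuration for Mn³⁺.
High-spin: t2g^3 e_g^1, CFSE = -0.6Δ₀ = -124 kJ/mol.
Low-spin t2g^4 e_g^0 gives -1.6Δ₀ = -330 kJ/mol, but forming 1 extra pair costs 1P = 282 kJ/mol, so E(LS) = -330 + 282 = -48 kJ/mol.
E(LS) − E(HS) = -48 − (-124) = 76 kJ/mol.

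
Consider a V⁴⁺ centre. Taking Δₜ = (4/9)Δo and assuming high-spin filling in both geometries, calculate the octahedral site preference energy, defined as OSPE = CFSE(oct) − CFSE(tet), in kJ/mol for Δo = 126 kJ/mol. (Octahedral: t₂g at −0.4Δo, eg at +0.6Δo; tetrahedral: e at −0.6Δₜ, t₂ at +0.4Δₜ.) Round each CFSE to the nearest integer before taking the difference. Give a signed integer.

-16

V is in group 5, so V⁴⁺ is d¹ (5 − 4 = 1).
Octahedral (high-spin): t2g^1 e_g^0, CFSE = 1(−0.4) + 0(+0.6) = -0.4Δo = -0.4 × 126 = -50 kJ/mol.
In a tetrahedral site the filling is e^1 t2^0: CFSE(tet) = -0.6Δₜ = -0.6 × (4/9)(126) = -34 kJ/mol.
Subtracting, OSPE = -50 − (-34) = -16 kJ/mol.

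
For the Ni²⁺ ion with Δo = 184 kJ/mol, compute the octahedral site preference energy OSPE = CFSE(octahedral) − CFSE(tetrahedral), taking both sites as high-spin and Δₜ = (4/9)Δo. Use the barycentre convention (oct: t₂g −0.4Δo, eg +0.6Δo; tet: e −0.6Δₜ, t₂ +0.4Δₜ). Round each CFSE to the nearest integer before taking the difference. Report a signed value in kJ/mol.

Group 10 minus oxidation state +2 gives a d⁸ configuration for Ni²⁺.
Octahedral high-spin t₂g⁶ eg²: CFSE = -1.2 × 184 = -221 kJ/mol.
Tetrahedral e⁴ t₂⁴ gives -0.8Δₜ = -0.8 × (4/9) × 184 = -65 kJ/mol.
Subtracting, OSPE = -221 − (-65) = -156 kJ/mol.

-156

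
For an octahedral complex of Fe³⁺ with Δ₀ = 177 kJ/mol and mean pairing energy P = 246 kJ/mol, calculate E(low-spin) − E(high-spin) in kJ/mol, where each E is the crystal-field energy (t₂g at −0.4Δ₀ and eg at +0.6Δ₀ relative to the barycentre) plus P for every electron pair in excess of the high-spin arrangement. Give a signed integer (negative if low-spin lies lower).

Fe is in group 8, so Fe³⁺ is d⁵ (8 − 3 = 5).
High-spin: t₂g³ eg², CFSE = 0.0Δ₀ = 0 kJ/mol.
For low-spin the configuration is t₂g⁵ eg⁰: orbital energy -2.0 × 177 = -354 kJ/mol, and 2 additional pairs relative to high-spin add 492 kJ/mol, giving 138 kJ/mol.
The difference is 138 − (0) = 138 kJ/mol, so high-spin lies lower.

138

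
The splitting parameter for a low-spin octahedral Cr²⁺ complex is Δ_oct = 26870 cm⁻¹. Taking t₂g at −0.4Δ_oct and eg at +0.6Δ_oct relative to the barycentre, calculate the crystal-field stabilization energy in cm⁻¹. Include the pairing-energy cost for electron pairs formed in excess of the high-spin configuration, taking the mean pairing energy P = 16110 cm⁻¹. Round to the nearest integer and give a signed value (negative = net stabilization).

Cr is in group 6, so Cr²⁺ is d⁴ (6 − 2 = 4).
Electron filling gives t₂g⁴ eg⁰.
The orbital stabilization is -1.6Δ_oct = -1.6 × 26870 = -42992 cm⁻¹.
High-spin d⁴ would be t₂g³ eg¹ with 0 pairs; low-spin has 1, so 1 excess pair costs +1P = +16110 cm⁻¹.
Combining: -42992 + 16110 = -26882 cm⁻¹.

-26882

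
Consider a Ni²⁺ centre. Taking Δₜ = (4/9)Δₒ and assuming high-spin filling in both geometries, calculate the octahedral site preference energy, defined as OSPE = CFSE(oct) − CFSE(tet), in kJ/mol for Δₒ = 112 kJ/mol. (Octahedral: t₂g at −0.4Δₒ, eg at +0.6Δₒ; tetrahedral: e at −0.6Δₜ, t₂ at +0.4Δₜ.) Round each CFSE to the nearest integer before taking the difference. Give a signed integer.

-94

Ni is in group 10, so Ni²⁺ is d⁸ (10 − 2 = 8).
Octahedral (high-spin): t2g^6 e_g^2, CFSE = 6(−0.4) + 2(+0.6) = -1.2Δₒ = -1.2 × 112 = -134 kJ/mol.
Tetrahedral: e^4 t2^4, CFSE = 4(−0.6) + 4(+0.4) = -0.8Δₜ = -0.8 × (4/9) × 112 = -40 kJ/mol.
Subtracting, OSPE = -134 − (-40) = -94 kJ/mol.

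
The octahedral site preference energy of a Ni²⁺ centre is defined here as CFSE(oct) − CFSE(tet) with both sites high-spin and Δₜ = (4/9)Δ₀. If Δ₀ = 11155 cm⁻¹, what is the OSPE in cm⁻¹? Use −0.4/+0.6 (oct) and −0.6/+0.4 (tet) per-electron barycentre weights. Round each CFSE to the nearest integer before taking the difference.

-9420

Group 10 minus oxidation state +2 gives a d⁸ configuration for Ni²⁺.
Octahedral high-spin t₂g⁶ eg²: CFSE = -1.2 × 11155 = -13386 cm⁻¹.
Tetrahedral: e⁴ t₂⁴, CFSE = 4(−0.6) + 4(+0.4) = -0.8Δₜ = -0.8 × (4/9) × 11155 = -3966 cm⁻¹.
OSPE = CFSE(oct) − CFSE(tet) = -13386 − (-3966) = -9420 cm⁻¹.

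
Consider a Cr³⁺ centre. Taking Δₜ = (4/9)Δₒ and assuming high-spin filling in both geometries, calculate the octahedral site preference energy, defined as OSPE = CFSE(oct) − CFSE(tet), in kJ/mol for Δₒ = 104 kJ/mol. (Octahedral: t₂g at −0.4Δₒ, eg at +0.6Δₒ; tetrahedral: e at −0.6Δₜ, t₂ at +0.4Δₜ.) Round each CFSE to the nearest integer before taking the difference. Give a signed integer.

Cr is in group 6, so Cr³⁺ is d³ (6 − 3 = 3).
Octahedral (high-spin): t₂g³ eg⁰, CFSE = 3(−0.4) + 0(+0.6) = -1.2Δₒ = -1.2 × 104 = -125 kJ/mol.
In a tetrahedral site the filling is e² t₂¹: CFSE(tet) = -0.8Δₜ = -0.8 × (4/9)(104) = -37 kJ/mol.
OSPE = -125 − (-37) = -88 kJ/mol.

-88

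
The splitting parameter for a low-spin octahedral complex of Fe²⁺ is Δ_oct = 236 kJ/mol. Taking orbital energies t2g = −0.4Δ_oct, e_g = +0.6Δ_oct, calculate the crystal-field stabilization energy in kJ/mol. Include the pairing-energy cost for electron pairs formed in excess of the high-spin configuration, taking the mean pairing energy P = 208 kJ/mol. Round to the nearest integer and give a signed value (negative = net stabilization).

-150

Fe sits in group 8; removing 2 electrons leaves Fe²⁺ with 8 − 2 = 6 d electrons.
Electron filling gives t2g^6 e_g^0.
Orbital CFSE = 6(-0.4) + 0(0.6) = -2.4Δ_oct = -2.4 × 236 = -566 kJ/mol.
Pairing penalty: 3 pairs vs 1 in the high-spin reference → 2 extra × P = 416 kJ/mol.
Net CFSE = -566 + 416 = -150 kJ/mol.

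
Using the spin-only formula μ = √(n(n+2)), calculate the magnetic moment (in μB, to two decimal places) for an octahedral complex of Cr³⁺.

Cr is in group 6, so Cr³⁺ is d³ (6 − 3 = 3).
Configuration: t2g^3 e_g^0 → 3 unpaired electrons.
μ(spin-only) = √[3(3+2)] = √15 ≈ 3.87 μB.

3.87 μB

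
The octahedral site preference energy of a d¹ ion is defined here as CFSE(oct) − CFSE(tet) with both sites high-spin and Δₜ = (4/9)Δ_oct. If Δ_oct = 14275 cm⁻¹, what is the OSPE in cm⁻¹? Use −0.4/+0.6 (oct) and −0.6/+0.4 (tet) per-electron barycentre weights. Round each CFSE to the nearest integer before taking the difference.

-1903

In an octahedral site d¹ (HS) is t₂g¹ eg⁰, giving CFSE(oct) = -0.4Δ_oct = -5710 cm⁻¹.
Tetrahedral: e¹ t₂⁰, CFSE = 1(−0.6) + 0(+0.4) = -0.6Δₜ = -0.6 × (4/9) × 14275 = -3807 cm⁻¹.
OSPE = -5710 − (-3807) = -1903 cm⁻¹.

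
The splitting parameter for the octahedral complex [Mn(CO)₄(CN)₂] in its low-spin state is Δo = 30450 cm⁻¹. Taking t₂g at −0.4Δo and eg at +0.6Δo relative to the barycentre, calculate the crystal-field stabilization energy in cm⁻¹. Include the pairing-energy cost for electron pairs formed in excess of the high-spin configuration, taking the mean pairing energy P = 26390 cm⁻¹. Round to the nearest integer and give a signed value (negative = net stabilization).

-8120

Ligand charges: 4×(+0) from CO and 2×(-1) from CN⁻ sum to -2; with overall charge +0, Mn is +2.
Group 7 minus oxidation state +2 gives a d⁵ configuration for Mn²⁺.
The d⁵ electrons fill as t₂g⁵ eg⁰.
The orbital stabilization is -2.0Δo = -2.0 × 30450 = -60900 cm⁻¹.
Relative to high-spin t₂g³ eg² (0 paired), the low-spin configuration has 2 additional pairs, contributing +2 × 26390 = +52780 cm⁻¹.
Overall CFSE = -60900 + 52780 = -8120 cm⁻¹.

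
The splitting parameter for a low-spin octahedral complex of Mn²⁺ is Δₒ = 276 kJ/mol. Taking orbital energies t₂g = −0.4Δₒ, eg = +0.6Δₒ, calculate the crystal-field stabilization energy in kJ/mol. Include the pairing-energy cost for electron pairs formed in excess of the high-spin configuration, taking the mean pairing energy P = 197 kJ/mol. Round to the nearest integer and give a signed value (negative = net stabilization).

Group 7 minus oxidation state +2 gives a d⁵ configuration for Mn²⁺.
Configuration: t₂g⁵ eg⁰.
Orbital CFSE = 5(-0.4) + 0(0.6) = -2.0Δₒ = -2.0 × 276 = -552 kJ/mol.
High-spin d⁵ would be t₂g³ eg² with 0 pairs; low-spin has 2, so 2 excess pairs cost +2P = +394 kJ/mol.
Overall CFSE = -552 + 394 = -158 kJ/mol.

-158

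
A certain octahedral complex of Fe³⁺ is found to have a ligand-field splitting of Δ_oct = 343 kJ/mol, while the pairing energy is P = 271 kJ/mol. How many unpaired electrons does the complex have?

Fe sits in group 8; removing 3 electrons leaves Fe³⁺ with 8 − 3 = 5 d electrons.
With Δ_oct > P the complex is low-spin.
That gives t₂g⁵ eg⁰.
Unpaired electrons: 1.

1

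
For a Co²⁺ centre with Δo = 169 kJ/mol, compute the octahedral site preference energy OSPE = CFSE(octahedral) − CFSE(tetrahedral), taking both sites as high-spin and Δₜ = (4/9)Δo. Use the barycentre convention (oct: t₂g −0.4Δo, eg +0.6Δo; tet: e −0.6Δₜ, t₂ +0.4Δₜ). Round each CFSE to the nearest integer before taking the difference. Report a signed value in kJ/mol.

Co sits in group 9; removing 2 electrons leaves Co²⁺ with 9 − 2 = 7 d electrons.
Octahedral (high-spin): t₂g⁵ eg², CFSE = 5(−0.4) + 2(+0.6) = -0.8Δo = -0.8 × 169 = -135 kJ/mol.
In a tetrahedral site the filling is e⁴ t₂³: CFSE(tet) = -1.2Δₜ = -1.2 × (4/9)(169) = -90 kJ/mol.
OSPE = -135 − (-90) = -45 kJ/mol.

-45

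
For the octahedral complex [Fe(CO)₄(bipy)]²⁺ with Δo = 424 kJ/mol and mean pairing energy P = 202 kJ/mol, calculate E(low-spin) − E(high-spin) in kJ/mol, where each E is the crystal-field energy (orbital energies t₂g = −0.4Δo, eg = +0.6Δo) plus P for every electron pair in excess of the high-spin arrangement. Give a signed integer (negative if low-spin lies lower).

Ligand charges: 4×(+0) from CO and 1×(+0) from bipy sum to +0; with overall charge +2, Fe is +2.
Fe is in group 8, so Fe²⁺ is d⁶ (8 − 2 = 6).
In the high-spin limit (t₂g⁴ eg²) the orbital term is -0.4Δo = -170 kJ/mol, with no excess pairing.
Low-spin: t₂g⁶ eg⁰, orbital CFSE = -2.4Δo = -1018 kJ/mol; plus 2 excess pairs × P = +404 kJ/mol; total -614 kJ/mol.
The difference is -614 − (-170) = -444 kJ/mol, so low-spin lies lower.

-444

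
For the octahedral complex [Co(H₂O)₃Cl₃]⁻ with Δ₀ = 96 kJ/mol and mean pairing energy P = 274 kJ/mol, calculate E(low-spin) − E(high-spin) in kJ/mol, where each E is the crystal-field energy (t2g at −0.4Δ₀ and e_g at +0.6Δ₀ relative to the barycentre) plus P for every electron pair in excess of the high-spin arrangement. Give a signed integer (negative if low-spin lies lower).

178

Ligand charges: 3×(+0) from H₂O and 3×(-1) from Cl⁻ sum to -3; with overall charge -1, Co is +2.
Co is in group 9, so Co²⁺ is d⁷ (9 − 2 = 7).
In the high-spin limit (t2g^5 e_g^2) the orbital term is -0.8Δ₀ = -77 kJ/mol, with no excess pairing.
Low-spin t2g^6 e_g^1 gives -1.8Δ₀ = -173 kJ/mol, but forming 1 extra pair costs 1P = 274 kJ/mol, so E(LS) = -173 + 274 = 101 kJ/mol.
Thus E(LS) − E(HS) = 178 kJ/mol.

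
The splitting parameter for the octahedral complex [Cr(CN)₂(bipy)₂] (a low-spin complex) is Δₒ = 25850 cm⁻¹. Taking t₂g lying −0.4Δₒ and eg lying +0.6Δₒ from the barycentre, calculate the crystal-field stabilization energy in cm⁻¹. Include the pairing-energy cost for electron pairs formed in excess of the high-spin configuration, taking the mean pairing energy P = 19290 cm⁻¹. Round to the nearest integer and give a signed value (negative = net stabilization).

Ligand charges: 2×(-1) from CN⁻ and 2×(+0) from bipy sum to -2; with overall charge +0, Cr is +2.
Cr is in group 6, so Cr²⁺ is d⁴ (6 − 2 = 4).
Electron filling gives t₂g⁴ eg⁰.
Orbital CFSE = 4(-0.4) + 0(0.6) = -1.6Δₒ = -1.6 × 25850 = -41360 cm⁻¹.
High-spin d⁴ would be t₂g³ eg¹ with 0 pairs; low-spin has 1, so 1 excess pair costs +1P = +19290 cm⁻¹.
Net CFSE = -41360 + 19290 = -22070 cm⁻¹.

-22070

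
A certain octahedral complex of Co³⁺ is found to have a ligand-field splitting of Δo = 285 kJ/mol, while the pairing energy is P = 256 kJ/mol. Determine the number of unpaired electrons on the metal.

Co³⁺: group 9, so d-count = 9 − 3 = 6.
Δo > P, so pairing is preferred: the ground state is low-spin.
Filling d⁶ accordingly: t2g^6 e_g^0.
Unpaired electrons: 0.

0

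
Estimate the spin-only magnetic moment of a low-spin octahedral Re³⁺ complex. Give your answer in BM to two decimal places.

Re is in group 7, so Re³⁺ is d⁴ (7 − 3 = 4).
Configuration: t₂g⁴ eg⁰ → 2 unpaired electrons.
μ(spin-only) = √[2(2+2)] = √8 ≈ 2.83 BM.

2.83 BM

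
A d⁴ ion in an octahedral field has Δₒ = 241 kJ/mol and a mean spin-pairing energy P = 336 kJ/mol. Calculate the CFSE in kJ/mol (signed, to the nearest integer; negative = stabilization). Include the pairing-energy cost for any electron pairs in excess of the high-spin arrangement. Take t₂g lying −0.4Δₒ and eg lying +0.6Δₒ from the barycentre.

-145

Since Δₒ = 241 kJ/mol < P = 336 kJ/mol, the complex adopts the high-spin configuration.
Filling d⁴ accordingly: t₂g³ eg¹.
Orbital CFSE = -0.6Δₒ = -0.6 × 241 = -145 kJ/mol.
High-spin has no excess pairs, so no pairing correction applies.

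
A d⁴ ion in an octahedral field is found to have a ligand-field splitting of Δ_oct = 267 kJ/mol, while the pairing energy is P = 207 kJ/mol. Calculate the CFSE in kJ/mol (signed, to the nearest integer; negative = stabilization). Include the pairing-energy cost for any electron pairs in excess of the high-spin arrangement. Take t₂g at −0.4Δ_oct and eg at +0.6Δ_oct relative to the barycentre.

-220

Since Δ_oct = 267 kJ/mol > P = 207 kJ/mol, the complex adopts the low-spin configuration.
Configuration: t₂g⁴ eg⁰.
Orbital CFSE = -1.6Δ_oct = -1.6 × 267 = -427 kJ/mol.
Excess pairs vs high-spin: 1 − 0 = 1; pairing cost = +207 kJ/mol.
Net CFSE = -427 + 207 = -220 kJ/mol.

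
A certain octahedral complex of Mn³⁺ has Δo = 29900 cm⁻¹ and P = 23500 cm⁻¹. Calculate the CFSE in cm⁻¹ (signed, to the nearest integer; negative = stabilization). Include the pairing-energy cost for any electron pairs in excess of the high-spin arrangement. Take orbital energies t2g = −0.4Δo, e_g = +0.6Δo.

-24340

Mn is in group 7, so Mn³⁺ is d⁴ (7 − 3 = 4).
Here Δo > P (29900 > 23500), so the low-spin state is favoured.
Filling d⁴ accordingly: t2g^4 e_g^0.
Orbital CFSE = -1.6Δo = -1.6 × 29900 = -47840 cm⁻¹.
Excess pairs vs high-spin: 1 − 0 = 1; pairing cost = +23500 cm⁻¹.
Net CFSE = -47840 + 23500 = -24340 cm⁻¹.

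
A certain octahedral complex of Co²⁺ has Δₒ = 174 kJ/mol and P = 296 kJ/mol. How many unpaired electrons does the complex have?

Co is in group 9, so Co²⁺ is d⁷ (9 − 2 = 7).
Here Δₒ < P (174 < 296), so the high-spin state is favoured.
That gives t₂g⁵ eg².
Unpaired electrons: 3.

3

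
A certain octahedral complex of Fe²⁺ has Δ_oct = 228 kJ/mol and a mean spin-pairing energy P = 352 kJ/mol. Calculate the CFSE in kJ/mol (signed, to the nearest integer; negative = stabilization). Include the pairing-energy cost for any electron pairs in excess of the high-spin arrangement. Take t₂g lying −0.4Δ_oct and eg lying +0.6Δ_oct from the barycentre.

Fe sits in group 8; removing 2 electrons leaves Fe²⁺ with 8 − 2 = 6 d electrons.
With Δ_oct < P the complex is high-spin.
That gives t₂g⁴ eg².
Orbital CFSE = -0.4Δ_oct = -0.4 × 228 = -91 kJ/mol.
High-spin has no excess pairs, so no pairing correction applies.

-91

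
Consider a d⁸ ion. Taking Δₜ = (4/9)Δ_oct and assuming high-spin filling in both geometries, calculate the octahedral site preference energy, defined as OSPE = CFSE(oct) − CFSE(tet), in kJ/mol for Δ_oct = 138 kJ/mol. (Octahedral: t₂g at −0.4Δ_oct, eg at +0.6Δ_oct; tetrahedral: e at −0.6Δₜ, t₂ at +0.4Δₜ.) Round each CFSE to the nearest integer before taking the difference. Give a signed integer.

-117

Octahedral high-spin t2g^6 e_g^2: CFSE = -1.2 × 138 = -166 kJ/mol.
Tetrahedral: e^4 t2^4, CFSE = 4(−0.6) + 4(+0.4) = -0.8Δₜ = -0.8 × (4/9) × 138 = -49 kJ/mol.
Subtracting, OSPE = -166 − (-49) = -117 kJ/mol.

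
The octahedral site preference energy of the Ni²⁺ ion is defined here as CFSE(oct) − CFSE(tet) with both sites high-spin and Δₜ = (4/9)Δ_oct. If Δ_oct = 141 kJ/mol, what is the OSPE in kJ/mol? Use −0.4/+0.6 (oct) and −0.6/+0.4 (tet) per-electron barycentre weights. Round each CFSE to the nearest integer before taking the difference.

-119

Ni²⁺: group 10, so d-count = 10 − 2 = 8.
In an octahedral site d⁸ (HS) is t2g^6 e_g^2, giving CFSE(oct) = -1.2Δ_oct = -169 kJ/mol.
Tetrahedral: e^4 t2^4, CFSE = 4(−0.6) + 4(+0.4) = -0.8Δₜ = -0.8 × (4/9) × 141 = -50 kJ/mol.
OSPE = -169 − (-50) = -119 kJ/mol.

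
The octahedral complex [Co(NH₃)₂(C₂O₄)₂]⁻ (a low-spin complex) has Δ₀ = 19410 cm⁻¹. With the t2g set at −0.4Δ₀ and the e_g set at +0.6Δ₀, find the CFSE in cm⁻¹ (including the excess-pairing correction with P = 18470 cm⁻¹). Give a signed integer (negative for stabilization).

-9644

Ligand charges: 2×(+0) from NH₃ and 2×(-2) from C₂O₄²⁻ sum to -4; with overall charge -1, Co is +3.
Co is in group 9, so Co³⁺ is d⁶ (9 − 3 = 6).
The d⁶ electrons fill as t2g^6 e_g^0.
Orbital CFSE = 6(-0.4) + 0(0.6) = -2.4Δ₀ = -2.4 × 19410 = -46584 cm⁻¹.
Pairing penalty: 3 pairs vs 1 in the high-spin reference → 2 extra × P = 36940 cm⁻¹.
Combining: -46584 + 36940 = -9644 cm⁻¹.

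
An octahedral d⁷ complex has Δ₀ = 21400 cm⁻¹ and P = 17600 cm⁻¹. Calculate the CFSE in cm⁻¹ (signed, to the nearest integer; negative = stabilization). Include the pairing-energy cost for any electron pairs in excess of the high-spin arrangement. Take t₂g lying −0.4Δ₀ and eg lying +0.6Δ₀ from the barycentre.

Δ₀ > P, so pairing is preferred: the ground state is low-spin.
Filling d⁷ accordingly: t₂g⁶ eg¹.
Orbital CFSE = -1.8Δ₀ = -1.8 × 21400 = -38520 cm⁻¹.
Excess pairs vs high-spin: 3 − 2 = 1; pairing cost = +17600 cm⁻¹.
Net CFSE = -38520 + 17600 = -20920 cm⁻¹.

-20920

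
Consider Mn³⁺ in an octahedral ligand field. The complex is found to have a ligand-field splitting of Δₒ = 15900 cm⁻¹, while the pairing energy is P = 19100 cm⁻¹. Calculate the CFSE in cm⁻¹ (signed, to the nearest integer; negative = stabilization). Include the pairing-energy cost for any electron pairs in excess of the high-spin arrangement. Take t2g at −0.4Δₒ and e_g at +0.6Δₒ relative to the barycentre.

Mn³⁺: group 7, so d-count = 7 − 3 = 4.
With Δₒ < P the complex is high-spin.
Filling d⁴ accordingly: t2g^3 e_g^1.
Orbital CFSE = -0.6Δₒ = -0.6 × 15900 = -9540 cm⁻¹.
High-spin has no excess pairs, so no pairing correction applies.

-9540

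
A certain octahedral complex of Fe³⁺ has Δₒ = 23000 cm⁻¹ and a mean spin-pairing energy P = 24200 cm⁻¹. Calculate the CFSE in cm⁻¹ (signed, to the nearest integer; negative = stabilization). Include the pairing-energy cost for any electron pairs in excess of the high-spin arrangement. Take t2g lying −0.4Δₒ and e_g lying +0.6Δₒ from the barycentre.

Fe is in group 8, so Fe³⁺ is d⁵ (8 − 3 = 5).
With Δₒ < P the complex is high-spin.
That gives t2g^3 e_g^2.
Orbital CFSE = 0.0Δₒ = 0.0 × 23000 = 0 cm⁻¹.
High-spin has no excess pairs, so no pairing correction applies.

0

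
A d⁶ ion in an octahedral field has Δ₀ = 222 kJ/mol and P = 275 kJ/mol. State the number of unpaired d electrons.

4

With Δ₀ < P the complex is high-spin.
Filling d⁶ accordingly: t₂g⁴ eg².
Unpaired electrons: 4.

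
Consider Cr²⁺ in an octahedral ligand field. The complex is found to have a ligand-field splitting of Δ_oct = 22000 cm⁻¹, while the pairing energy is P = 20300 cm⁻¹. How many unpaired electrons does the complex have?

2

Group 6 minus oxidation state +2 gives a d⁴ configuration for Cr²⁺.
Δ_oct > P, so pairing is preferred: the ground state is low-spin.
That gives t2g^4 e_g^0.
Unpaired electrons: 2.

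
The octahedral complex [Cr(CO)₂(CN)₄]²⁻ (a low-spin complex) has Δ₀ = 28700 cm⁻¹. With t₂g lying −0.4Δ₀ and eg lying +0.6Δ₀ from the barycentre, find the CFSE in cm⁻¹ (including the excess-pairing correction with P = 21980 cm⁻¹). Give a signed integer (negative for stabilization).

Ligand charges: 2×(+0) from CO and 4×(-1) from CN⁻ sum to -4; with overall charge -2, Cr is +2.
Group 6 minus oxidation state +2 gives a d⁴ configuration for Cr²⁺.
Configuration: t₂g⁴ eg⁰.
CFSE(orbital) = 4×(-0.4Δ₀) + 0×(0.6Δ₀) = -1.6Δ₀; with Δ₀ = 28700 cm⁻¹ that is -45920 cm⁻¹.
Relative to high-spin t₂g³ eg¹ (0 paired), the low-spin configuration has 1 additional pair, contributing +1 × 21980 = +21980 cm⁻¹.
Overall CFSE = -45920 + 21980 = -23940 cm⁻¹.

-23940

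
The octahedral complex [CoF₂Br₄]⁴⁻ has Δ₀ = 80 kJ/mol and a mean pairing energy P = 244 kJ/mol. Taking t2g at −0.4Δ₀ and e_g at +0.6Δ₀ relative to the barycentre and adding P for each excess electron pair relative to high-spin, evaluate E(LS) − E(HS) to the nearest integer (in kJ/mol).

Ligand charges: 2×(-1) from F⁻ and 4×(-1) from Br⁻ sum to -6; with overall charge -4, Co is +2.
Co²⁺: group 9, so d-count = 9 − 2 = 7.
In the high-spin limit (t2g^5 e_g^2) the orbital term is -0.8Δ₀ = -64 kJ/mol, with no excess pairing.
For low-spin the configuration is t2g^6 e_g^1: orbital energy -1.8 × 80 = -144 kJ/mol, and 1 additional pair relative to high-spin adds 244 kJ/mol, giving 100 kJ/mol.
The difference is 100 − (-64) = 164 kJ/mol, so high-spin lies lower.

164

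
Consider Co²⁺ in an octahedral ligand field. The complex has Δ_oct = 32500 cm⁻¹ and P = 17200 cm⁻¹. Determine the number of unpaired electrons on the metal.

Co²⁺: group 9, so d-count = 9 − 2 = 7.
Δ_oct > P, so pairing is preferred: the ground state is low-spin.
Configuration: t2g^6 e_g^1.
Unpaired electrons: 1.

1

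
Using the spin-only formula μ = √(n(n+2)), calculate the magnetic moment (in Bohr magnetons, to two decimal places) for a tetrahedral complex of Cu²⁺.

Cu is in group 11, so Cu²⁺ is d⁹ (11 − 2 = 9).
Tetrahedral fields are weak (Δₜ ≈ 4/9 Δₒ), so electrons fill high-spin.
Configuration: e⁴ t₂⁵ → 1 unpaired electron.
μ(spin-only) = √[1(1+2)] = √3 ≈ 1.73 Bohr magnetons.

1.73 Bohr magnetons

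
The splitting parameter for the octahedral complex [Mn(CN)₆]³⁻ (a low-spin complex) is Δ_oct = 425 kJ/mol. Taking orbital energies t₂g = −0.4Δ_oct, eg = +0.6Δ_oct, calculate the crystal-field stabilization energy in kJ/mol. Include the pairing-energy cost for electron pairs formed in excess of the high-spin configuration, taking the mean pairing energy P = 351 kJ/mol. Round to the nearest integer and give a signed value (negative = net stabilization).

-329

Each CN⁻ contributes -1; 6 × (-1) = -6. With overall charge -3, Mn is in the +3 oxidation state.
Mn³⁺: group 7, so d-count = 7 − 3 = 4.
The d⁴ electrons fill as t₂g⁴ eg⁰.
Orbital CFSE = 4(-0.4) + 0(0.6) = -1.6Δ_oct = -1.6 × 425 = -680 kJ/mol.
High-spin d⁴ would be t₂g³ eg¹ with 0 pairs; low-spin has 1, so 1 excess pair costs +1P = +351 kJ/mol.
Net CFSE = -680 + 351 = -329 kJ/mol.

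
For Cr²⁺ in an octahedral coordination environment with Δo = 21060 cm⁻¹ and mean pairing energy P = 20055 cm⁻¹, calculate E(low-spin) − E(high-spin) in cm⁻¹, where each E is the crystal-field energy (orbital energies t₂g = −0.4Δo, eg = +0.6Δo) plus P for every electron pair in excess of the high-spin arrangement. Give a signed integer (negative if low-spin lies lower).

Cr is in group 6, so Cr²⁺ is d⁴ (6 − 2 = 4).
In the high-spin limit (t₂g³ eg¹) the orbital term is -0.6Δo = -12636 cm⁻¹, with no excess pairing.
Low-spin: t₂g⁴ eg⁰, orbital CFSE = -1.6Δo = -33696 cm⁻¹; plus 1 excess pair × P = +20055 cm⁻¹; total -13641 cm⁻¹.
The difference is -13641 − (-12636) = -1005 cm⁻¹, so low-spin lies lower.

-1005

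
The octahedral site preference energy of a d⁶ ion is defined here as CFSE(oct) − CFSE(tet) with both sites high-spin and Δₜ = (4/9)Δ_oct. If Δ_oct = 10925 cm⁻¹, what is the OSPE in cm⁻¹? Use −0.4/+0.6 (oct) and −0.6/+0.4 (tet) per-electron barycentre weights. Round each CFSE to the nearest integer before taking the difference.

Octahedral high-spin t₂g⁴ eg²: CFSE = -0.4 × 10925 = -4370 cm⁻¹.
In a tetrahedral site the filling is e³ t₂³: CFSE(tet) = -0.6Δₜ = -0.6 × (4/9)(10925) = -2913 cm⁻¹.
OSPE = -4370 − (-2913) = -1457 cm⁻¹.

-1457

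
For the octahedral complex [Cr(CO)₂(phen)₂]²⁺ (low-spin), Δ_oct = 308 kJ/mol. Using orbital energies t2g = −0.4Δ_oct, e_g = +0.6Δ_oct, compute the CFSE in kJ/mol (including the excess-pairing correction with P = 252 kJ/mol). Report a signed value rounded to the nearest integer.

-241

Ligand charges: 2×(+0) from CO and 2×(+0) from phen sum to +0; with overall charge +2, Cr is +2.
Cr sits in group 6; removing 2 electrons leaves Cr²⁺ with 6 − 2 = 4 d electrons.
Electron filling gives t2g^4 e_g^0.
CFSE(orbital) = 4×(-0.4Δ_oct) + 0×(0.6Δ_oct) = -1.6Δ_oct; with Δ_oct = 308 kJ/mol that is -493 kJ/mol.
Pairing penalty: 1 pair vs 0 in the high-spin reference → 1 extra × P = 252 kJ/mol.
Combining: -493 + 252 = -241 kJ/mol.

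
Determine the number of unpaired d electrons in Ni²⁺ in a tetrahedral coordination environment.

2

Ni sits in group 10; removing 2 electrons leaves Ni²⁺ with 10 − 2 = 8 d electrons.
With tetrahedral geometry the complex is necessarily high-spin.
Configuration: e⁴ t₂⁴, giving 2 unpaired electrons.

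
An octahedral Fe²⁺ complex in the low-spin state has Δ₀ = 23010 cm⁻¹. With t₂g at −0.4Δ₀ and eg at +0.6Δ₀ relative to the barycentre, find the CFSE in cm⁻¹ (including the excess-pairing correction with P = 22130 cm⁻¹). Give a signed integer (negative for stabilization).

-10964

Group 8 minus oxidation state +2 gives a d⁶ configuration for Fe²⁺.
The d⁶ electrons fill as t₂g⁶ eg⁰.
Orbital CFSE = 6(-0.4) + 0(0.6) = -2.4Δ₀ = -2.4 × 23010 = -55224 cm⁻¹.
Pairing penalty: 3 pairs vs 1 in the high-spin reference → 2 extra × P = 44260 cm⁻¹.
Overall CFSE = -55224 + 44260 = -10964 cm⁻¹.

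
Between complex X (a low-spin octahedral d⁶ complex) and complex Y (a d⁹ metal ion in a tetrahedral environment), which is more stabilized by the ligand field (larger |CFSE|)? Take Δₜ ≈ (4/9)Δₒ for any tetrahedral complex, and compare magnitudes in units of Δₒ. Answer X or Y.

X

X: t2g^6 e_g^0, CFSE = -2.4Δₒ.
Y: Tetrahedral fields are weak (Δₜ ≈ 4/9 Δₒ), so electrons fill high-spin; e⁴ t₂⁵, CFSE = -0.4Δₜ ≈ -0.18Δₒ.
So X has the larger |CFSE|.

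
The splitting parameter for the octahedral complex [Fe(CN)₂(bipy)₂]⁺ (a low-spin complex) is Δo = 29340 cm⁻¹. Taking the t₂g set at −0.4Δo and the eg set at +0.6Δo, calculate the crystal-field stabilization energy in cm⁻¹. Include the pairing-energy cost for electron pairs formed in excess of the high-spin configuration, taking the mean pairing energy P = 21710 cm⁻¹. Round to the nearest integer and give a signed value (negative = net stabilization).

Ligand charges: 2×(-1) from CN⁻ and 2×(+0) from bipy sum to -2; with overall charge +1, Fe is +3.
Fe sits in group 8; removing 3 electrons leaves Fe³⁺ with 8 − 3 = 5 d electrons.
The d⁵ electrons fill as t₂g⁵ eg⁰.
The orbital stabilization is -2.0Δo = -2.0 × 29340 = -58680 cm⁻¹.
High-spin d⁵ would be t₂g³ eg² with 0 pairs; low-spin has 2, so 2 excess pairs cost +2P = +43420 cm⁻¹.
Net CFSE = -58680 + 43420 = -15260 cm⁻¹.

-15260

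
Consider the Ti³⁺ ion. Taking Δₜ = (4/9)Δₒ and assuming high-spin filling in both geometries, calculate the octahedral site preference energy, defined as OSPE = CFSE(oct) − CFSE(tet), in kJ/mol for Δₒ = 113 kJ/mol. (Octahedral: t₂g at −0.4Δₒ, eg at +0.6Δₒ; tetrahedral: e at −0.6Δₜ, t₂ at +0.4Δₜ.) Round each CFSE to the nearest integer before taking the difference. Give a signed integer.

-15

Ti is in group 4, so Ti³⁺ is d¹ (4 − 3 = 1).
In an octahedral site d¹ (HS) is t₂g¹ eg⁰, giving CFSE(oct) = -0.4Δₒ = -45 kJ/mol.
In a tetrahedral site the filling is e¹ t₂⁰: CFSE(tet) = -0.6Δₜ = -0.6 × (4/9)(113) = -30 kJ/mol.
OSPE = -45 − (-30) = -15 kJ/mol.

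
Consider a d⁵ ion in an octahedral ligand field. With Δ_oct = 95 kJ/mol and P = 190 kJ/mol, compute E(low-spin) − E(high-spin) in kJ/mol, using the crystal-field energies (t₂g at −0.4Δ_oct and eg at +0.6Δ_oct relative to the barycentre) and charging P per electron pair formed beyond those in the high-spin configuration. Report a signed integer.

190

In the high-spin limit (t₂g³ eg²) the orbital term is 0.0Δ_oct = 0 kJ/mol, with no excess pairing.
Low-spin t₂g⁵ eg⁰ gives -2.0Δ_oct = -190 kJ/mol, but forming 2 extra pairs costs 2P = 380 kJ/mol, so E(LS) = -190 + 380 = 190 kJ/mol.
Thus E(LS) − E(HS) = 190 kJ/mol.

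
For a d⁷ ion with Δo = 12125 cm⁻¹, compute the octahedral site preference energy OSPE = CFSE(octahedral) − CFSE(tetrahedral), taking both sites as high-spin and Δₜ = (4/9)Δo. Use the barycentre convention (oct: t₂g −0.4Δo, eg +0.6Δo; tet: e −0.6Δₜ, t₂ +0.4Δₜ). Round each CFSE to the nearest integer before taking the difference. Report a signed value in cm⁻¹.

-3233

Octahedral (high-spin): t₂g⁵ eg², CFSE = 5(−0.4) + 2(+0.6) = -0.8Δo = -0.8 × 12125 = -9700 cm⁻¹.
Tetrahedral e⁴ t₂³ gives -1.2Δₜ = -1.2 × (4/9) × 12125 = -6467 cm⁻¹.
Subtracting, OSPE = -9700 − (-6467) = -3233 cm⁻¹.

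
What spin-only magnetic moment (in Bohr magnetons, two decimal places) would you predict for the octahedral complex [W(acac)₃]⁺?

2.83 Bohr magnetons

Each acac⁻ contributes -1; 3 × (-1) = -3. With overall charge +1, W is in the +4 oxidation state.
Group 6 minus oxidation state +4 gives a d² configuration for W⁴⁺.
For octahedral d² the high- and low-spin configurations coincide.
Configuration: t₂g² eg⁰ → 2 unpaired electrons.
μ(spin-only) = √[2(2+2)] = √8 ≈ 2.83 Bohr magnetons.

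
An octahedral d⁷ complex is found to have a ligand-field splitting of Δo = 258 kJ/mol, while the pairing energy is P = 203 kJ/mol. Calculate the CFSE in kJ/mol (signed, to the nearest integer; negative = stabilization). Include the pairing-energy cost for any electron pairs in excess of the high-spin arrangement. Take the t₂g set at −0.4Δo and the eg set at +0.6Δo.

-261

Δo > P, so pairing is preferred: the ground state is low-spin.
That gives t₂g⁶ eg¹.
Orbital CFSE = -1.8Δo = -1.8 × 258 = -464 kJ/mol.
Excess pairs vs high-spin: 3 − 2 = 1; pairing cost = +203 kJ/mol.
Net CFSE = -464 + 203 = -261 kJ/mol.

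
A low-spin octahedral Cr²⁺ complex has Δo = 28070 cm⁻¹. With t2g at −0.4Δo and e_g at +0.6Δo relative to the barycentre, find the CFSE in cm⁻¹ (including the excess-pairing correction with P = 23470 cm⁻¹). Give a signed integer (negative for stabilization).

-21442

Group 6 minus oxidation state +2 gives a d⁴ configuration for Cr²⁺.
Electron filling gives t2g^4 e_g^0.
CFSE(orbital) = 4×(-0.4Δo) + 0×(0.6Δo) = -1.6Δo; with Δo = 28070 cm⁻¹ that is -44912 cm⁻¹.
Relative to high-spin t2g^3 e_g^1 (0 paired), the low-spin configuration has 1 additional pair, contributing +1 × 23470 = +23470 cm⁻¹.
Net CFSE = -44912 + 23470 = -21442 cm⁻¹.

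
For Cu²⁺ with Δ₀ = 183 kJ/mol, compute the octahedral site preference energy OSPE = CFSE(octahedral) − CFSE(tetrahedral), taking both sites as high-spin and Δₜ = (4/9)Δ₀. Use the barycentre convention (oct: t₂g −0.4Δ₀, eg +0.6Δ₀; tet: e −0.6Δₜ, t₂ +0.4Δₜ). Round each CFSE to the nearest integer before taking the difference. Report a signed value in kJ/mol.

Cu sits in group 11; removing 2 electrons leaves Cu²⁺ with 11 − 2 = 9 d electrons.
Octahedral (high-spin): t₂g⁶ eg³, CFSE = 6(−0.4) + 3(+0.6) = -0.6Δ₀ = -0.6 × 183 = -110 kJ/mol.
Tetrahedral: e⁴ t₂⁵, CFSE = 4(−0.6) + 5(+0.4) = -0.4Δₜ = -0.4 × (4/9) × 183 = -33 kJ/mol.
OSPE = -110 − (-33) = -77 kJ/mol.

-77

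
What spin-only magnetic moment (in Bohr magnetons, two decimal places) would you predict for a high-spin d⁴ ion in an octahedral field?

4.90 Bohr magnetons

Configuration: t₂g³ eg¹ → 4 unpaired electrons.
μ(spin-only) = √[4(4+2)] = √24 ≈ 4.90 Bohr magnetons.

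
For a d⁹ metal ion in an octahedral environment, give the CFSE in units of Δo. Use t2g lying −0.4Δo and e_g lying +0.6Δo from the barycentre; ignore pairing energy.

Configuration: t2g^6 e_g^3.
CFSE = 6(-0.4Δo) + 3(0.6Δo) = -2.4Δo + 1.8Δo = -0.6Δo.

-0.6 Δo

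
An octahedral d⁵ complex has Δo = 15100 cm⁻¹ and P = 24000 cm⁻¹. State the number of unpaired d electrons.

Δo < P, so pairing is avoided: the ground state is high-spin.
Configuration: t2g^3 e_g^2.
Unpaired electrons: 5.

5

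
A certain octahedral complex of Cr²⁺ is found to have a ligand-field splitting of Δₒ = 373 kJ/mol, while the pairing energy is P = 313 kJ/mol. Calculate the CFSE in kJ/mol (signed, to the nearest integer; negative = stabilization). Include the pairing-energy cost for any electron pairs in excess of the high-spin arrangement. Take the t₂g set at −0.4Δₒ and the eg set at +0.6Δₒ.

-284

Cr²⁺: group 6, so d-count = 6 − 2 = 4.
With Δₒ > P the complex is low-spin.
Filling d⁴ accordingly: t₂g⁴ eg⁰.
Orbital CFSE = -1.6Δₒ = -1.6 × 373 = -597 kJ/mol.
Excess pairs vs high-spin: 1 − 0 = 1; pairing cost = +313 kJ/mol.
Net CFSE = -597 + 313 = -284 kJ/mol.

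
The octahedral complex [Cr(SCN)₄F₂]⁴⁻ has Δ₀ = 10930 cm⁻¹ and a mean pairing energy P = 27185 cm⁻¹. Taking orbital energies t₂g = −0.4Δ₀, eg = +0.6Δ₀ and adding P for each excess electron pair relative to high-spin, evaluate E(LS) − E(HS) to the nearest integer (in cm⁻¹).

16255

Ligand charges: 4×(-1) from SCN⁻ and 2×(-1) from F⁻ sum to -6; with overall charge -4, Cr is +2.
Cr²⁺: group 6, so d-count = 6 − 2 = 4.
In the high-spin limit (t₂g³ eg¹) the orbital term is -0.6Δ₀ = -6558 cm⁻¹, with no excess pairing.
Low-spin: t₂g⁴ eg⁰, orbital CFSE = -1.6Δ₀ = -17488 cm⁻¹; plus 1 excess pair × P = +27185 cm⁻¹; total 9697 cm⁻¹.
E(LS) − E(HS) = 9697 − (-6558) = 16255 cm⁻¹.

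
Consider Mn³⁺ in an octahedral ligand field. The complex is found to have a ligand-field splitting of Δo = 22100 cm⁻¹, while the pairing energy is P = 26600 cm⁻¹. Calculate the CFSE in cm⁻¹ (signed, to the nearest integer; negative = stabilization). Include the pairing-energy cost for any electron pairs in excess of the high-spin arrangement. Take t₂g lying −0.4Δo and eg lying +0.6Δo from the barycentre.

Mn sits in group 7; removing 3 electrons leaves Mn³⁺ with 7 − 3 = 4 d electrons.
With Δo < P the complex is high-spin.
Configuration: t₂g³ eg¹.
Orbital CFSE = -0.6Δo = -0.6 × 22100 = -13260 cm⁻¹.
High-spin has no excess pairs, so no pairing correction applies.

-13260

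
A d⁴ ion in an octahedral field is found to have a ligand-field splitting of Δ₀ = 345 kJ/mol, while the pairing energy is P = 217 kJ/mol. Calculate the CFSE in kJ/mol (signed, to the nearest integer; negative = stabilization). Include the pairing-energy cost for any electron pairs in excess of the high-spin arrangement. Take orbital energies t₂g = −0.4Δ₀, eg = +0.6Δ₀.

With Δ₀ > P the complex is low-spin.
Configuration: t₂g⁴ eg⁰.
Orbital CFSE = -1.6Δ₀ = -1.6 × 345 = -552 kJ/mol.
Excess pairs vs high-spin: 1 − 0 = 1; pairing cost = +217 kJ/mol.
Net CFSE = -552 + 217 = -335 kJ/mol.

-335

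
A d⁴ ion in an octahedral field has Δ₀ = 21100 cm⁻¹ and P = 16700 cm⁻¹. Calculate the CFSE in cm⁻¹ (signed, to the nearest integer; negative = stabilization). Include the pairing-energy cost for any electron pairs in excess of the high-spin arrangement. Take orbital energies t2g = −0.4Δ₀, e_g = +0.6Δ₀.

Δ₀ > P, so pairing is preferred: the ground state is low-spin.
That gives t2g^4 e_g^0.
Orbital CFSE = -1.6Δ₀ = -1.6 × 21100 = -33760 cm⁻¹.
Excess pairs vs high-spin: 1 − 0 = 1; pairing cost = +16700 cm⁻¹.
Net CFSE = -33760 + 16700 = -17060 cm⁻¹.

-17060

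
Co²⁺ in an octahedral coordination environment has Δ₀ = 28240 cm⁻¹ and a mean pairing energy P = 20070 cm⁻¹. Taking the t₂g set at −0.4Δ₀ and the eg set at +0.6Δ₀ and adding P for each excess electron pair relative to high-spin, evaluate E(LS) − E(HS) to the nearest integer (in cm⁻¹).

-8170

Co sits in group 9; removing 2 electrons leaves Co²⁺ with 9 − 2 = 7 d electrons.
In the high-spin limit (t₂g⁵ eg²) the orbital term is -0.8Δ₀ = -22592 cm⁻¹, with no excess pairing.
Low-spin t₂g⁶ eg¹ gives -1.8Δ₀ = -50832 cm⁻¹, but forming 1 extra pair costs 1P = 20070 cm⁻¹, so E(LS) = -50832 + 20070 = -30762 cm⁻¹.
The difference is -30762 − (-22592) = -8170 cm⁻¹, so low-spin lies lower.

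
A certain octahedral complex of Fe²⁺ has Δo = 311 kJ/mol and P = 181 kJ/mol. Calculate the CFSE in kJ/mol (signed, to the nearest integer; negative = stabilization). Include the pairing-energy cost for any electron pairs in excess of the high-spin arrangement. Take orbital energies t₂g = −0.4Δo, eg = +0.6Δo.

-384

Fe is in group 8, so Fe²⁺ is d⁶ (8 − 2 = 6).
Since Δo = 311 kJ/mol > P = 181 kJ/mol, the complex adopts the low-spin configuration.
Configuration: t₂g⁶ eg⁰.
Orbital CFSE = -2.4Δo = -2.4 × 311 = -746 kJ/mol.
Excess pairs vs high-spin: 3 − 1 = 2; pairing cost = +362 kJ/mol.
Net CFSE = -746 + 362 = -384 kJ/mol.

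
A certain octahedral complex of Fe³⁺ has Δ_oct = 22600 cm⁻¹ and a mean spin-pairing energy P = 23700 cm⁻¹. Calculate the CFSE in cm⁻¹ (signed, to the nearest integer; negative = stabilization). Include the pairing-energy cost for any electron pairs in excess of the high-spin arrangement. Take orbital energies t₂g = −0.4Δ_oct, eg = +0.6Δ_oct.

Fe sits in group 8; removing 3 electrons leaves Fe³⁺ with 8 − 3 = 5 d electrons.
Δ_oct < P, so pairing is avoided: the ground state is high-spin.
That gives t₂g³ eg².
Orbital CFSE = 0.0Δ_oct = 0.0 × 22600 = 0 cm⁻¹.
High-spin has no excess pairs, so no pairing correction applies.

0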